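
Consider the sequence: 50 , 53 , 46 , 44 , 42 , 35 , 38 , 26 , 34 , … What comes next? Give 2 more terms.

The terms cycle through 2 interleaved subsequences.
Subsequence A: 50, 46, 42, 38, 34 — arithmetic with common difference −4.
Subsequence B: 53, 44, 35, 26 — arithmetic, step −9.
The 10th slot belongs to subsequence B; its 5th term is 17.
Position 11 falls in subsequence A as its term 6, giving 30.

17, 30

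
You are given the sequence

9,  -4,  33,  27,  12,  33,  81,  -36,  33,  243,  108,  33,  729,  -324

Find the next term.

33

Split by position mod 3: positions 1, 4, 7, … form one track, and each other residue class forms its own.
Track A: 9, 27, 81, 243, 729 — successive powers of 3.
Track B: -4, 12, -36, 108, -324 — geometric with ratio -3.
Track C: 33, 33, 33, 33 — constant 33.
Position 15 → track C, term 5 = 33.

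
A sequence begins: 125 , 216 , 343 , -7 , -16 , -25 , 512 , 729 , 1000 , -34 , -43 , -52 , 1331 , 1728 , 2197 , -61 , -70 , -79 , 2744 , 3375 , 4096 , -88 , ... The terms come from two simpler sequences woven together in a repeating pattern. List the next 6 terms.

Positions follow the repeating pattern AAABBB; grouping by letter gives 2 tracks.
Track A: 125, 216, 343, 512, 729, 1000, 1331, 1728, 2197, 2744, 3375, 4096 (the cubes 5³, 6³, 7³, …).
Track B: -7, -16, -25, -34, -43, -52, -61, -70, -79, -88 (arithmetic, step −9).
Position 23 → track B, term 11 = -97.
The 24th slot belongs to track B; its 12th term is -106.
Position 25 falls in track A as its term 13, giving 4913.
Term 26 comes from track A (its 14th entry): 5832.
Term 27 comes from track A (its 15th entry): 6859.
Term 28 comes from track B (its 13th entry): -115.

-97, -106, 4913, 5832, 6859, -115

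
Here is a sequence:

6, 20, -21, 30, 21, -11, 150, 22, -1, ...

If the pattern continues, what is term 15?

Taking every 3rd term gives 3 separate tracks.
Stream A = 6, 30, 150: a geometric progression (common ratio 5).
Stream B = 20, 21, 22: adding 1 each time.
Stream C = -21, -11, -1: linear: a_n = -31 + 10·n.
Position 15 falls in stream C as its term 5, giving 19.

19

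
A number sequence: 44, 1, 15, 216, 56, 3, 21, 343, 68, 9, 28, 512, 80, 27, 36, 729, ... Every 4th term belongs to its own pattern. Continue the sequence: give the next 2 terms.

92, 81

Split by position mod 4 into 4 tracks.
Track A = 44, 56, 68, 80: arithmetic with common difference +12.
Track B = 1, 3, 9, 27: powers 3^0, 3^1, 3^2, ….
Track C = 15, 21, 28, 36: triangular numbers starting at T_5.
Track D = 216, 343, 512, 729: the cubes 6³, 7³, 8³, ….
Position 17 → track A, term 5 = 92.
Position 18 falls in track B as its term 5, giving 81.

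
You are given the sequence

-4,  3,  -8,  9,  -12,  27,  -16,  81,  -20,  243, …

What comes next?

-24

Odd-indexed and even-indexed terms follow separate rules.
Stream A: -4, -8, -12, -16, -20 — arithmetic with common difference −4.
Stream B: 3, 9, 27, 81, 243 — successive powers of 3.
The 11th slot belongs to stream A; its 6th term is -24.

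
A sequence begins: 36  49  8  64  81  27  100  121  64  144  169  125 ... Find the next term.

196

Reading positions in blocks of 3 reveals the pattern AAB — 2 tracks woven together.
Stream A = 36, 49, 64, 81, 100, 121, 144, 169: consecutive squares n² from n = 6.
Stream B = 8, 27, 64, 125: the cubes 2³, 3³, 4³, ….
The 13th slot belongs to stream A; its 9th term is 196.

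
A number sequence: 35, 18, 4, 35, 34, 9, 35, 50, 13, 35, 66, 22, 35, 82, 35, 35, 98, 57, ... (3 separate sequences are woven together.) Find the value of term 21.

Split by position mod 3: positions 1, 4, 7, … form one track, and each other residue class forms its own.
Track A: 35, 35, 35, 35, 35, 35 (always 35).
Track B: 18, 34, 50, 66, 82, 98 (adding 16 each time).
Track C: 4, 9, 13, 22, 35, 57 (a Fibonacci-like recurrence a_n = a_{n-1} + a_{n-2}).
Term 21 comes from track C (its 7th entry): 92.

92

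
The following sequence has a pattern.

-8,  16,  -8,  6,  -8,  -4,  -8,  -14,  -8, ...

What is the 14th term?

The terms cycle through 2 interleaved subsequences.
Track A is -8, -8, -8, -8, -8, which is always -8.
Track B is 16, 6, -4, -14, which is arithmetic with common difference −10.
Term 14 comes from track B (its 7th entry): -44.

-44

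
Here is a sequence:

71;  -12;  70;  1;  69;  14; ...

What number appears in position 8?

27

Taking every 2nd term gives 2 separate tracks.
Subsequence A = 71, 70, 69: linear: a_n = 72 − n.
Subsequence B = -12, 1, 14: arithmetic, step +13.
The 8th slot belongs to subsequence B; its 4th term is 27.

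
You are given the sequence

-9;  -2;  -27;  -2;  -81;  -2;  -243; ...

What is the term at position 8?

-2

Positions 1, 3, 5, … form one subsequence and positions 2, 4, 6, … form another.
Track A is -9, -27, -81, -243, which is multiplying by 3 each time.
Track B is -2, -2, -2, which is always -2.
Position 8 falls in track B as its term 4, giving -2.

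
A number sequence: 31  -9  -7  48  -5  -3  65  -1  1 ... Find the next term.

Reading positions in blocks of 3 reveals the pattern ABB — 2 tracks woven together.
Stream A = 31, 48, 65: arithmetic, step +17.
Stream B = -9, -7, -5, -3, -1, 1: adding 2 each time.
Position 10 → stream A, term 4 = 82.

82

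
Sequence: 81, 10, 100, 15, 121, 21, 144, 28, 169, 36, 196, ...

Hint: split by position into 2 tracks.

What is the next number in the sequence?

The terms cycle through 2 interleaved subsequences.
Track A is 81, 100, 121, 144, 169, 196, which is perfect squares starting at 9².
Track B is 10, 15, 21, 28, 36, which is triangular numbers starting at T_4.
Position 12 falls in track B as its term 6, giving 45.

45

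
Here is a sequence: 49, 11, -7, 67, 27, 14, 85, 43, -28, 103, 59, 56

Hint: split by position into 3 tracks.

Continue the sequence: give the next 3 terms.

The terms cycle through 3 interleaved subsequences.
Subsequence A: 49, 67, 85, 103 (linear: a_n = 31 + 18·n).
Subsequence B: 11, 27, 43, 59 (arithmetic, step +16).
Subsequence C: -7, 14, -28, 56 (geometric, ×-2 each step).
The 13th slot belongs to subsequence A; its 5th term is 121.
Position 14 falls in subsequence B as its term 5, giving 75.
Position 15 → subsequence C, term 5 = -112.

121, 75, -112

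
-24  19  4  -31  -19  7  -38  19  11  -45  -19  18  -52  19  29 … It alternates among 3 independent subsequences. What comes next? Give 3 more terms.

Split by position mod 3: positions 1, 4, 7, … form one track, and each other residue class forms its own.
Stream A: -24, -31, -38, -45, -52. Linear: a_n = -17 − 7·n.
Stream B: 19, -19, 19, -19, 19. Oscillating between 19 and -19.
Stream C: 4, 7, 11, 18, 29. Fibonacci-style (each term is the sum of the two before it).
The 16th slot belongs to stream A; its 6th term is -59.
Position 17 falls in stream B as its term 6, giving -19.
The 18th slot belongs to stream C; its 6th term is 47.

-59, -19, 47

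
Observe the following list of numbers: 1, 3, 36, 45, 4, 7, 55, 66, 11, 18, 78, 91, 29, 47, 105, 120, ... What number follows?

76

The slot pattern repeats as AABB (period 4), so there are 2 interleaved tracks.
Track A = 1, 3, 4, 7, 11, 18, 29, 47: each term equals the sum of the previous two.
Track B = 36, 45, 55, 66, 78, 91, 105, 120: triangular numbers starting at T_8.
Term 17 comes from track A (its 9th entry): 76.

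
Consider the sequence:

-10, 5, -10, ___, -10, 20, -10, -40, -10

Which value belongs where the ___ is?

-10

Split by position mod 2 into 2 tracks.
Track A: -10, -10, -10, -10, -10. Constant -10.
Track B: 5, ?, 20, -40. A geometric progression (common ratio -2).
So the missing entry in track B is -10.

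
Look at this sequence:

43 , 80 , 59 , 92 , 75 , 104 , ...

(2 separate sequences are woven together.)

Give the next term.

91

Split by position mod 2 into 2 tracks.
Stream A: 43, 59, 75 — linear: a_n = 27 + 16·n.
Stream B: 80, 92, 104 — adding 12 each time.
The 7th slot belongs to stream A; its 4th term is 91.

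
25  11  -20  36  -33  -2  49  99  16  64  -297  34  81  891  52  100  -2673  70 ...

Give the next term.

121

Taking every 3rd term gives 3 separate tracks.
Subsequence A: 25, 36, 49, 64, 81, 100 (the squares 5², 6², 7², …).
Subsequence B: 11, -33, 99, -297, 891, -2673 (a geometric progression (common ratio -3)).
Subsequence C: -20, -2, 16, 34, 52, 70 (linear: a_n = -38 + 18·n).
The 19th slot belongs to subsequence A; its 7th term is 121.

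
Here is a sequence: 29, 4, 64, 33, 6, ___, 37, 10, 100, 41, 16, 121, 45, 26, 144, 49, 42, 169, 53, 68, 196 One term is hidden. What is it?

Taking every 3rd term gives 3 separate tracks.
Stream A = 29, 33, 37, 41, 45, 49, 53: linear: a_n = 25 + 4·n.
Stream B = 4, 6, 10, 16, 26, 42, 68: a Fibonacci-like recurrence a_n = a_{n-1} + a_{n-2}.
Stream C = 64, ?, 100, 121, 144, 169, 196: the squares 8², 9², 10², ….
Filling stream C at index 2 by its rule yields 81.

81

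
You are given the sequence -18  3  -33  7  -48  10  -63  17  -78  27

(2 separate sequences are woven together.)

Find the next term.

Odd-indexed and even-indexed terms follow separate rules.
Track A: -18, -33, -48, -63, -78. Subtracting 15 each time.
Track B: 3, 7, 10, 17, 27. A Fibonacci-like recurrence a_n = a_{n-1} + a_{n-2}.
The 11th slot belongs to track A; its 6th term is -93.

-93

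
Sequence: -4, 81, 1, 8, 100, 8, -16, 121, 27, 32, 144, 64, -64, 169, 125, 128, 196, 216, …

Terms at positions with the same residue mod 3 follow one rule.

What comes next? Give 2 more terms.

-256, 225

Taking every 3rd term gives 3 separate tracks.
Stream A is -4, 8, -16, 32, -64, 128, which is multiplying by -2 each time.
Stream B is 81, 100, 121, 144, 169, 196, which is consecutive squares n² from n = 9.
Stream C is 1, 8, 27, 64, 125, 216, which is perfect cubes starting at 1³.
Position 19 falls in stream A as its term 7, giving -256.
The 20th slot belongs to stream B; its 7th term is 225.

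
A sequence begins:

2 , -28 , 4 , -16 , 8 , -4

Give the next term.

Split by position mod 2 into 2 tracks.
Track A: 2, 4, 8 — successive powers of 2.
Track B: -28, -16, -4 — arithmetic, step +12.
Position 7 falls in track A as its term 4, giving 16.

16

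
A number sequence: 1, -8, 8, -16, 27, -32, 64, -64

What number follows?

Positions 1, 3, 5, … form one subsequence and positions 2, 4, 6, … form another.
Track A = 1, 8, 27, 64: perfect cubes starting at 1³.
Track B = -8, -16, -32, -64: geometric with ratio 2.
Term 9 comes from track A (its 5th entry): 125.

125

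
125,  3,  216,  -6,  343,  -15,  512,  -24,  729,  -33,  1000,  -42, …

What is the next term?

Taking every 2nd term gives 2 separate tracks.
Stream A is 125, 216, 343, 512, 729, 1000, which is the cubes 5³, 6³, 7³, ….
Stream B is 3, -6, -15, -24, -33, -42, which is linear: a_n = 12 − 9·n.
Position 13 falls in stream A as its term 7, giving 1331.

1331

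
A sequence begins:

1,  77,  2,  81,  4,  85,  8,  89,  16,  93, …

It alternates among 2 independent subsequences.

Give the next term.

32

Odd-indexed and even-indexed terms follow separate rules.
Stream A: 1, 2, 4, 8, 16. Successive powers of 2.
Stream B: 77, 81, 85, 89, 93. Adding 4 each time.
The 11th slot belongs to stream A; its 6th term is 32.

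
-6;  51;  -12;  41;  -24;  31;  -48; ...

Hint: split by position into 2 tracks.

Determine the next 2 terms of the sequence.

21, -96

The terms cycle through 2 interleaved subsequences.
Track A = -6, -12, -24, -48: geometric with ratio 2.
Track B = 51, 41, 31: linear: a_n = 61 − 10·n.
Term 8 comes from track B (its 4th entry): 21.
Position 9 → track A, term 5 = -96.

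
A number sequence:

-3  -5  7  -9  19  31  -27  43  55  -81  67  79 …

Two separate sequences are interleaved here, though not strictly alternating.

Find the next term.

-243

Positions follow the repeating pattern ABB; grouping by letter gives 2 tracks.
Stream A: -3, -9, -27, -81 — geometric with ratio 3.
Stream B: -5, 7, 19, 31, 43, 55, 67, 79 — arithmetic, step +12.
The 13th slot belongs to stream A; its 5th term is -243.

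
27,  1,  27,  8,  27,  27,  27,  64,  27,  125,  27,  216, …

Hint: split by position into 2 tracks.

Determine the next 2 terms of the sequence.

27, 343

Odd-indexed and even-indexed terms follow separate rules.
Track A: 27, 27, 27, 27, 27, 27 (always 27).
Track B: 1, 8, 27, 64, 125, 216 (perfect cubes starting at 1³).
The 13th slot belongs to track A; its 7th term is 27.
Position 14 falls in track B as its term 7, giving 343.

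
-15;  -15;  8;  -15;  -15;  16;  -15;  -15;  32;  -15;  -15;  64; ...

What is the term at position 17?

-15

The slot pattern repeats as AAB (period 3), so there are 2 interleaved tracks.
Stream A is -15, -15, -15, -15, -15, -15, -15, -15, which is always -15.
Stream B is 8, 16, 32, 64, which is powers of 2.
Position 17 → stream A, term 12 = -15.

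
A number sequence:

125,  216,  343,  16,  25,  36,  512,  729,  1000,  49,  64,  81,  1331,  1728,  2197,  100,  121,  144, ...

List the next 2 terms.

The slot pattern repeats as AAABBB (period 6), so there are 2 interleaved tracks.
Subsequence A = 125, 216, 343, 512, 729, 1000, 1331, 1728, 2197: consecutive cubes n³ from n = 5.
Subsequence B = 16, 25, 36, 49, 64, 81, 100, 121, 144: the squares 4², 5², 6², ….
Term 19 comes from subsequence A (its 10th entry): 2744.
Term 20 comes from subsequence A (its 11th entry): 3375.

2744, 3375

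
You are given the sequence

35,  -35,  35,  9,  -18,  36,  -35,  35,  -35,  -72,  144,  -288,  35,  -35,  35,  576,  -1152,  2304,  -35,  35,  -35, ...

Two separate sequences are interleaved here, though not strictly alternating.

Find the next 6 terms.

-4608, 9216, -18432, 35, -35, 35

Positions follow the repeating pattern AAABBB; grouping by letter gives 2 tracks.
Stream A: 35, -35, 35, -35, 35, -35, 35, -35, 35, -35, 35, -35 (the oscillation 35·(−1)^(n+1)).
Stream B: 9, -18, 36, -72, 144, -288, 576, -1152, 2304 (geometric, ×-2 each step).
Term 22 comes from stream B (its 10th entry): -4608.
Term 23 comes from stream B (its 11th entry): 9216.
The 24th slot belongs to stream B; its 12th term is -18432.
Position 25 falls in stream A as its term 13, giving 35.
The 26th slot belongs to stream A; its 14th term is -35.
Position 27 falls in stream A as its term 15, giving 35.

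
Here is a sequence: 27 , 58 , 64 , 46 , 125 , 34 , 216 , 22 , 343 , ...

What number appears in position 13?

The terms cycle through 2 interleaved subsequences.
Subsequence A: 27, 64, 125, 216, 343. Consecutive cubes n³ from n = 3.
Subsequence B: 58, 46, 34, 22. Arithmetic, step −12.
Term 13 comes from subsequence A (its 7th entry): 729.

729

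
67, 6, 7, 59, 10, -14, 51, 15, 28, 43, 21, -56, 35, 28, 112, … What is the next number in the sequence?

Split by position mod 3 into 3 tracks.
Track A: 67, 59, 51, 43, 35 — arithmetic with common difference −8.
Track B: 6, 10, 15, 21, 28 — triangular numbers starting at T_3.
Track C: 7, -14, 28, -56, 112 — multiplying by -2 each time.
Position 16 falls in track A as its term 6, giving 27.

27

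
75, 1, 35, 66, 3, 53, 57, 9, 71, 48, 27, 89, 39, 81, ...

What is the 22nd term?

Taking every 3rd term gives 3 separate tracks.
Stream A is 75, 66, 57, 48, 39, which is subtracting 9 each time.
Stream B is 1, 3, 9, 27, 81, which is successive powers of 3.
Stream C is 35, 53, 71, 89, which is arithmetic, step +18.
The 22nd slot belongs to stream A; its 8th term is 12.

12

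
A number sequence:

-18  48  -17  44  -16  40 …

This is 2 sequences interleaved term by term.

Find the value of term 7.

Split by position mod 2 into 2 tracks.
Subsequence A is -18, -17, -16, which is linear: a_n = -19 + n.
Subsequence B is 48, 44, 40, which is arithmetic with common difference −4.
The 7th slot belongs to subsequence A; its 4th term is -15.

-15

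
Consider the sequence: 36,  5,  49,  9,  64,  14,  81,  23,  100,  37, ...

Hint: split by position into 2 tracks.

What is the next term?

121

The terms cycle through 2 interleaved subsequences.
Stream A: 36, 49, 64, 81, 100. Consecutive squares n² from n = 6.
Stream B: 5, 9, 14, 23, 37. Fibonacci-style (each term is the sum of the two before it).
Position 11 falls in stream A as its term 6, giving 121.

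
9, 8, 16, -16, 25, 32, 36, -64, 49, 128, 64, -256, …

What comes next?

81

Odd-indexed and even-indexed terms follow separate rules.
Subsequence A is 9, 16, 25, 36, 49, 64, which is the squares 3², 4², 5², ….
Subsequence B is 8, -16, 32, -64, 128, -256, which is multiplying by -2 each time.
Term 13 comes from subsequence A (its 7th entry): 81.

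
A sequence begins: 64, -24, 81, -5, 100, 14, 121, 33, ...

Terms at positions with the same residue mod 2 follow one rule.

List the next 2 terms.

The terms cycle through 2 interleaved subsequences.
Track A: 64, 81, 100, 121 (the squares 8², 9², 10², …).
Track B: -24, -5, 14, 33 (arithmetic, step +19).
Term 9 comes from track A (its 5th entry): 144.
Term 10 comes from track B (its 5th entry): 52.

144, 52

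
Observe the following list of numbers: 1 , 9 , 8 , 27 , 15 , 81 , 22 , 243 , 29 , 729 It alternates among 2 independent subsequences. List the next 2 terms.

36, 2187

Split by position mod 2 into 2 tracks.
Track A: 1, 8, 15, 22, 29 (arithmetic with common difference +7).
Track B: 9, 27, 81, 243, 729 (powers of 3).
The 11th slot belongs to track A; its 6th term is 36.
Position 12 → track B, term 6 = 2187.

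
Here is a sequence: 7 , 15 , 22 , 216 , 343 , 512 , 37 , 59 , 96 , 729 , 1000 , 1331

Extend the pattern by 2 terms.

Reading positions in blocks of 6 reveals the pattern AAABBB — 2 tracks woven together.
Track A = 7, 15, 22, 37, 59, 96: each term equals the sum of the previous two.
Track B = 216, 343, 512, 729, 1000, 1331: consecutive cubes n³ from n = 6.
Term 13 comes from track A (its 7th entry): 155.
The 14th slot belongs to track A; its 8th term is 251.

155, 251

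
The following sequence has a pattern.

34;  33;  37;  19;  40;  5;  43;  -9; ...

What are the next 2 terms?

The terms cycle through 2 interleaved subsequences.
Track A: 34, 37, 40, 43 — arithmetic with common difference +3.
Track B: 33, 19, 5, -9 — arithmetic, step −14.
Term 9 comes from track A (its 5th entry): 46.
Position 10 falls in track B as its term 5, giving -23.

46, -23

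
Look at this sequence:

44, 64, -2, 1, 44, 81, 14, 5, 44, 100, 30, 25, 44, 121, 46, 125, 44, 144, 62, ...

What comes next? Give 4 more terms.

625, 44, 169, 78

Read the sequence 4 terms at a time; column i is its own pattern.
Track A: 44, 44, 44, 44, 44 — constant 44.
Track B: 64, 81, 100, 121, 144 — the squares 8², 9², 10², ….
Track C: -2, 14, 30, 46, 62 — arithmetic, step +16.
Track D: 1, 5, 25, 125 — successive powers of 5.
Position 20 falls in track D as its term 5, giving 625.
Term 21 comes from track A (its 6th entry): 44.
Position 22 → track B, term 6 = 169.
Position 23 falls in track C as its term 6, giving 78.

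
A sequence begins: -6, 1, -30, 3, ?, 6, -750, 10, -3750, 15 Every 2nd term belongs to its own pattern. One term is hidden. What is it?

Odd-indexed and even-indexed terms follow separate rules.
Track A = -6, -30, ?, -750, -3750: a geometric progression (common ratio 5).
Track B = 1, 3, 6, 10, 15: the triangular numbers T_1, T_2, ….
The gap is track A's term 3; the rule gives -150.

-150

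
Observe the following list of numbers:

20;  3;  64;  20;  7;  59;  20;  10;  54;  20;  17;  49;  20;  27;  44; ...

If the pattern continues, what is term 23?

The terms cycle through 3 interleaved subsequences.
Track A = 20, 20, 20, 20, 20: the constant sequence 20.
Track B = 3, 7, 10, 17, 27: a Fibonacci-like recurrence a_n = a_{n-1} + a_{n-2}.
Track C = 64, 59, 54, 49, 44: subtracting 5 each time.
Position 23 → track B, term 8 = 115.

115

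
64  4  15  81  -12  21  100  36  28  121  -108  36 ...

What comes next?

Read the sequence 3 terms at a time; column i is its own pattern.
Stream A is 64, 81, 100, 121, which is consecutive squares n² from n = 8.
Stream B is 4, -12, 36, -108, which is a geometric progression (common ratio -3).
Stream C is 15, 21, 28, 36, which is triangular numbers starting at T_5.
Position 13 falls in stream A as its term 5, giving 144.

144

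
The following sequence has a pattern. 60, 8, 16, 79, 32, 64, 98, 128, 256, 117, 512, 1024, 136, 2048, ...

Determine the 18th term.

16384

The slot pattern repeats as ABB (period 3), so there are 2 interleaved tracks.
Track A is 60, 79, 98, 117, 136, which is linear: a_n = 41 + 19·n.
Track B is 8, 16, 32, 64, 128, 256, 512, 1024, 2048, which is powers 2^3, 2^4, 2^5, ….
Term 18 comes from track B (its 12th entry): 16384.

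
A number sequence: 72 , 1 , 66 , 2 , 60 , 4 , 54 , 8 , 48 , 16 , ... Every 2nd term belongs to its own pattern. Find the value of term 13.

Taking every 2nd term gives 2 separate tracks.
Track A: 72, 66, 60, 54, 48. Linear: a_n = 78 − 6·n.
Track B: 1, 2, 4, 8, 16. Powers of 2.
The 13th slot belongs to track A; its 7th term is 36.

36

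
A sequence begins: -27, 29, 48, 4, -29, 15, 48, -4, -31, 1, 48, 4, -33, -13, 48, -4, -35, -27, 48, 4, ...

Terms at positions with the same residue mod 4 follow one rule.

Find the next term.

Taking every 4th term gives 4 separate tracks.
Track A: -27, -29, -31, -33, -35 — arithmetic, step −2.
Track B: 29, 15, 1, -13, -27 — linear: a_n = 43 − 14·n.
Track C: 48, 48, 48, 48, 48 — the constant sequence 48.
Track D: 4, -4, 4, -4, 4 — oscillating between 4 and -4.
Position 21 falls in track A as its term 6, giving -37.

-37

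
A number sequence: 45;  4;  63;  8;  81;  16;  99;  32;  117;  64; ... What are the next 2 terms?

Odd-indexed and even-indexed terms follow separate rules.
Subsequence A: 45, 63, 81, 99, 117 (arithmetic with common difference +18).
Subsequence B: 4, 8, 16, 32, 64 (powers 2^2, 2^3, 2^4, …).
Position 11 falls in subsequence A as its term 6, giving 135.
Position 12 → subsequence B, term 6 = 128.

135, 128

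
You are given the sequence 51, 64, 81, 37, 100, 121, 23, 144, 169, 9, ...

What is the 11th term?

Positions follow the repeating pattern ABB; grouping by letter gives 2 tracks.
Subsequence A: 51, 37, 23, 9 — arithmetic, step −14.
Subsequence B: 64, 81, 100, 121, 144, 169 — perfect squares starting at 8².
Term 11 comes from subsequence B (its 7th entry): 196.

196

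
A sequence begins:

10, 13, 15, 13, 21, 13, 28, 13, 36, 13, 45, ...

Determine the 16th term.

The terms cycle through 2 interleaved subsequences.
Stream A: 10, 15, 21, 28, 36, 45 — the triangular numbers T_4, T_5, ….
Stream B: 13, 13, 13, 13, 13 — the constant sequence 13.
Term 16 comes from stream B (its 8th entry): 13.

13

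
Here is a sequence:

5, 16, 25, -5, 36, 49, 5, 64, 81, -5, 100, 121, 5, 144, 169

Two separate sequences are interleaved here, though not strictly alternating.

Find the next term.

Positions follow the repeating pattern ABB; grouping by letter gives 2 tracks.
Track A: 5, -5, 5, -5, 5 — oscillating between 5 and -5.
Track B: 16, 25, 36, 49, 64, 81, 100, 121, 144, 169 — perfect squares starting at 4².
Position 16 falls in track A as its term 6, giving -5.

-5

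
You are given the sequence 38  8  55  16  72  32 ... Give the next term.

The terms cycle through 2 interleaved subsequences.
Subsequence A = 38, 55, 72: adding 17 each time.
Subsequence B = 8, 16, 32: powers 2^3, 2^4, 2^5, ….
Position 7 → subsequence A, term 4 = 89.

89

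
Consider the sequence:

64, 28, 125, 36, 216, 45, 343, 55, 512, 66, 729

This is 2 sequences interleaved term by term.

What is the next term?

Split by position mod 2 into 2 tracks.
Stream A = 64, 125, 216, 343, 512, 729: the cubes 4³, 5³, 6³, ….
Stream B = 28, 36, 45, 55, 66: triangular numbers n(n+1)/2 for n = 7, 8, ….
Position 12 → stream B, term 6 = 78.

78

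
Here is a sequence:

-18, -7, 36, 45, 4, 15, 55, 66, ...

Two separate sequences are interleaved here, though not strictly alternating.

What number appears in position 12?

Positions follow the repeating pattern AABB; grouping by letter gives 2 tracks.
Track A: -18, -7, 4, 15. Linear: a_n = -29 + 11·n.
Track B: 36, 45, 55, 66. Triangular numbers n(n+1)/2 for n = 8, 9, ….
Position 12 → track B, term 6 = 91.

91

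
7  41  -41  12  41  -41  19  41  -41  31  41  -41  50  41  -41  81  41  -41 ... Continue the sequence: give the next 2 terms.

Positions follow the repeating pattern ABB; grouping by letter gives 2 tracks.
Track A: 7, 12, 19, 31, 50, 81. A Fibonacci-like recurrence a_n = a_{n-1} + a_{n-2}.
Track B: 41, -41, 41, -41, 41, -41, 41, -41, 41, -41, 41, -41. The oscillation 41·(−1)^(n+1).
The 19th slot belongs to track A; its 7th term is 131.
The 20th slot belongs to track B; its 13th term is 41.

131, 41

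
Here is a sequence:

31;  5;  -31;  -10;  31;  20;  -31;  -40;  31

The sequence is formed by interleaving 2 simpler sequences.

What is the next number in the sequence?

Split by position mod 2 into 2 tracks.
Track A = 31, -31, 31, -31, 31: alternating ±31.
Track B = 5, -10, 20, -40: multiplying by -2 each time.
Position 10 falls in track B as its term 5, giving 80.

80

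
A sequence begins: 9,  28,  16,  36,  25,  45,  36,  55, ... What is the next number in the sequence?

49

Odd-indexed and even-indexed terms follow separate rules.
Track A = 9, 16, 25, 36: the squares 3², 4², 5², ….
Track B = 28, 36, 45, 55: triangular numbers n(n+1)/2 for n = 7, 8, ….
Position 9 falls in track A as its term 5, giving 49.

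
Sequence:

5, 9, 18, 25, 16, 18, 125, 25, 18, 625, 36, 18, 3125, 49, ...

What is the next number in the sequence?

Read the sequence 3 terms at a time; column i is its own pattern.
Subsequence A: 5, 25, 125, 625, 3125 — successive powers of 5.
Subsequence B: 9, 16, 25, 36, 49 — consecutive squares n² from n = 3.
Subsequence C: 18, 18, 18, 18 — the constant sequence 18.
The 15th slot belongs to subsequence C; its 5th term is 18.

18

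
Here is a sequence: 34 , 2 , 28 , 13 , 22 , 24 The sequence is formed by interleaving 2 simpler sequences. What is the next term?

16

Taking every 2nd term gives 2 separate tracks.
Stream A = 34, 28, 22: arithmetic, step −6.
Stream B = 2, 13, 24: arithmetic, step +11.
Position 7 falls in stream A as its term 4, giving 16.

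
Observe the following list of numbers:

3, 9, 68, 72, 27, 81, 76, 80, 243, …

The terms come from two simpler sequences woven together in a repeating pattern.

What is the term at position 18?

59049

Reading positions in blocks of 4 reveals the pattern AABB — 2 tracks woven together.
Subsequence A is 3, 9, 27, 81, 243, which is successive powers of 3.
Subsequence B is 68, 72, 76, 80, which is linear: a_n = 64 + 4·n.
Position 18 falls in subsequence A as its term 10, giving 59049.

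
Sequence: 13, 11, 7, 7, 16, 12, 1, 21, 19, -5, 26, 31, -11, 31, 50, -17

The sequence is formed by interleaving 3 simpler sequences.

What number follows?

36

Taking every 3rd term gives 3 separate tracks.
Track A = 13, 7, 1, -5, -11, -17: arithmetic with common difference −6.
Track B = 11, 16, 21, 26, 31: adding 5 each time.
Track C = 7, 12, 19, 31, 50: Fibonacci-style (each term is the sum of the two before it).
Position 17 falls in track B as its term 6, giving 36.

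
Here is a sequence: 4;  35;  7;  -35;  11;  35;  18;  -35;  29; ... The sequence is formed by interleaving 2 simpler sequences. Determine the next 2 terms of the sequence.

35, 47

Positions 1, 3, 5, … form one subsequence and positions 2, 4, 6, … form another.
Stream A: 4, 7, 11, 18, 29 (a Fibonacci-like recurrence a_n = a_{n-1} + a_{n-2}).
Stream B: 35, -35, 35, -35 (oscillating between 35 and -35).
Position 10 falls in stream B as its term 5, giving 35.
Position 11 → stream A, term 6 = 47.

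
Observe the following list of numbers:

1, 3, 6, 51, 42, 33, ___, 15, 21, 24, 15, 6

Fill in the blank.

The slot pattern repeats as AAABBB (period 6), so there are 2 interleaved tracks.
Subsequence A is 1, 3, 6, ?, 15, 21, which is triangular numbers starting at T_1.
Subsequence B is 51, 42, 33, 24, 15, 6, which is arithmetic with common difference −9.
The gap is subsequence A's term 4; the rule gives 10.

10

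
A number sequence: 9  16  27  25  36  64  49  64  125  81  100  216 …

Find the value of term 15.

Positions follow the repeating pattern AAB; grouping by letter gives 2 tracks.
Subsequence A = 9, 16, 25, 36, 49, 64, 81, 100: consecutive squares n² from n = 3.
Subsequence B = 27, 64, 125, 216: the cubes 3³, 4³, 5³, ….
The 15th slot belongs to subsequence B; its 5th term is 343.

343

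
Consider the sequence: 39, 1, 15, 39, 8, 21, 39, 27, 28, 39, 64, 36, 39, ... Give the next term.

125

Split by position mod 3: positions 1, 4, 7, … form one track, and each other residue class forms its own.
Stream A is 39, 39, 39, 39, 39, which is always 39.
Stream B is 1, 8, 27, 64, which is consecutive cubes n³ from n = 1.
Stream C is 15, 21, 28, 36, which is triangular numbers starting at T_5.
The 14th slot belongs to stream B; its 5th term is 125.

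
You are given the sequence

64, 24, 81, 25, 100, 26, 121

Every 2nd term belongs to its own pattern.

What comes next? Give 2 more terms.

27, 144

Positions 1, 3, 5, … form one subsequence and positions 2, 4, 6, … form another.
Track A: 64, 81, 100, 121. Perfect squares starting at 8².
Track B: 24, 25, 26. Linear: a_n = 23 + n.
Position 8 → track B, term 4 = 27.
Term 9 comes from track A (its 5th entry): 144.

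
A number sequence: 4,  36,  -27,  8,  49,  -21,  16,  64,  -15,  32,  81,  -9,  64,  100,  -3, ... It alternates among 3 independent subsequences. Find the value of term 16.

128

Taking every 3rd term gives 3 separate tracks.
Track A = 4, 8, 16, 32, 64: multiplying by 2 each time.
Track B = 36, 49, 64, 81, 100: perfect squares starting at 6².
Track C = -27, -21, -15, -9, -3: adding 6 each time.
Position 16 falls in track A as its term 6, giving 128.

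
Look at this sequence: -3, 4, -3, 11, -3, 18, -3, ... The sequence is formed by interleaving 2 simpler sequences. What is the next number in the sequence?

25

Positions 1, 3, 5, … form one subsequence and positions 2, 4, 6, … form another.
Stream A: -3, -3, -3, -3 (always -3).
Stream B: 4, 11, 18 (adding 7 each time).
Position 8 falls in stream B as its term 4, giving 25.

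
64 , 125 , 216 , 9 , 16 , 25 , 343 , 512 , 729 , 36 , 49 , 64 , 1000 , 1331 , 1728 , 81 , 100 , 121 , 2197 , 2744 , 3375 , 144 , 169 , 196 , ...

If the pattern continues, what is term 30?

Positions follow the repeating pattern AAABBB; grouping by letter gives 2 tracks.
Track A: 64, 125, 216, 343, 512, 729, 1000, 1331, 1728, 2197, 2744, 3375 — the cubes 4³, 5³, 6³, ….
Track B: 9, 16, 25, 36, 49, 64, 81, 100, 121, 144, 169, 196 — consecutive squares n² from n = 3.
Position 30 falls in track B as its term 15, giving 289.

289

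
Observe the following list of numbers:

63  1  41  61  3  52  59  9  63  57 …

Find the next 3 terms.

Taking every 3rd term gives 3 separate tracks.
Track A = 63, 61, 59, 57: linear: a_n = 65 − 2·n.
Track B = 1, 3, 9: geometric, ×3 each step.
Track C = 41, 52, 63: linear: a_n = 30 + 11·n.
The 11th slot belongs to track B; its 4th term is 27.
Position 12 falls in track C as its term 4, giving 74.
Position 13 falls in track A as its term 5, giving 55.

27, 74, 55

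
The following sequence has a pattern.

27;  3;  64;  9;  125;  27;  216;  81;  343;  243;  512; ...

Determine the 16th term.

The terms cycle through 2 interleaved subsequences.
Stream A: 27, 64, 125, 216, 343, 512. Consecutive cubes n³ from n = 3.
Stream B: 3, 9, 27, 81, 243. A geometric progression (common ratio 3).
Position 16 → stream B, term 8 = 6561.

6561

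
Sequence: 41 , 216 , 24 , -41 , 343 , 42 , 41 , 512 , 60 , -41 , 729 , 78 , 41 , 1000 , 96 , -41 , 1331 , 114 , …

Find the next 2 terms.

41, 1728

Split by position mod 3: positions 1, 4, 7, … form one track, and each other residue class forms its own.
Track A: 41, -41, 41, -41, 41, -41 (the oscillation 41·(−1)^(n+1)).
Track B: 216, 343, 512, 729, 1000, 1331 (consecutive cubes n³ from n = 6).
Track C: 24, 42, 60, 78, 96, 114 (adding 18 each time).
Position 19 falls in track A as its term 7, giving 41.
Position 20 → track B, term 7 = 1728.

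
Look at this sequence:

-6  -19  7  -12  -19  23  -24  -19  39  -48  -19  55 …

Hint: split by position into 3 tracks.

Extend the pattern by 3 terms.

-96, -19, 71

Taking every 3rd term gives 3 separate tracks.
Subsequence A: -6, -12, -24, -48 — geometric with ratio 2.
Subsequence B: -19, -19, -19, -19 — the constant sequence -19.
Subsequence C: 7, 23, 39, 55 — linear: a_n = -9 + 16·n.
The 13th slot belongs to subsequence A; its 5th term is -96.
The 14th slot belongs to subsequence B; its 5th term is -19.
Position 15 → subsequence C, term 5 = 71.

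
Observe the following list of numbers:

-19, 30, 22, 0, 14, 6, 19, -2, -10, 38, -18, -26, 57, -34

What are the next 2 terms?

-42, 76

Positions follow the repeating pattern ABB; grouping by letter gives 2 tracks.
Stream A: -19, 0, 19, 38, 57 — arithmetic, step +19.
Stream B: 30, 22, 14, 6, -2, -10, -18, -26, -34 — arithmetic with common difference −8.
Term 15 comes from stream B (its 10th entry): -42.
Position 16 falls in stream A as its term 6, giving 76.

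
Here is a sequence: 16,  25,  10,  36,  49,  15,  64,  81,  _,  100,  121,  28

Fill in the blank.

Reading positions in blocks of 3 reveals the pattern AAB — 2 tracks woven together.
Stream A: 16, 25, 36, 49, 64, 81, 100, 121 (the squares 4², 5², 6², …).
Stream B: 10, 15, ?, 28 (triangular numbers starting at T_4).
Stream B's pattern makes the blank 21.

21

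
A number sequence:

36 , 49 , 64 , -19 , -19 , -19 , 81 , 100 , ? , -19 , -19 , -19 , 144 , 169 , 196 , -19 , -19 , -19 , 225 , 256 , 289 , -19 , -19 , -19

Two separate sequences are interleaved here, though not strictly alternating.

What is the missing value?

121

Reading positions in blocks of 6 reveals the pattern AAABBB — 2 tracks woven together.
Stream A: 36, 49, 64, 81, 100, ?, 144, 169, 196, 225, 256, 289 — the squares 6², 7², 8², ….
Stream B: -19, -19, -19, -19, -19, -19, -19, -19, -19, -19, -19, -19 — always -19.
Filling stream A at index 6 by its rule yields 121.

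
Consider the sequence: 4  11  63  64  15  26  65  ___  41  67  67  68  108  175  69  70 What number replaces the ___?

66

The slot pattern repeats as AABB (period 4), so there are 2 interleaved tracks.
Stream A: 4, 11, 15, 26, 41, 67, 108, 175 (a Fibonacci-like recurrence a_n = a_{n-1} + a_{n-2}).
Stream B: 63, 64, 65, ?, 67, 68, 69, 70 (adding 1 each time).
Filling stream B at index 4 by its rule yields 66.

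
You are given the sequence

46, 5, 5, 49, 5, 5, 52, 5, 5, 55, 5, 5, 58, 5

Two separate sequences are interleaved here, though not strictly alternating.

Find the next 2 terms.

5, 61

Positions follow the repeating pattern ABB; grouping by letter gives 2 tracks.
Stream A: 46, 49, 52, 55, 58 (linear: a_n = 43 + 3·n).
Stream B: 5, 5, 5, 5, 5, 5, 5, 5, 5 (the constant sequence 5).
The 15th slot belongs to stream B; its 10th term is 5.
Position 16 falls in stream A as its term 6, giving 61.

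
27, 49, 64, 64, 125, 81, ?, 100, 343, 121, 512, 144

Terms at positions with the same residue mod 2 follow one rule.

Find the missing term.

Positions 1, 3, 5, … form one subsequence and positions 2, 4, 6, … form another.
Track A: 27, 64, 125, ?, 343, 512 — consecutive cubes n³ from n = 3.
Track B: 49, 64, 81, 100, 121, 144 — perfect squares starting at 7².
The gap is track A's term 4; the rule gives 216.

216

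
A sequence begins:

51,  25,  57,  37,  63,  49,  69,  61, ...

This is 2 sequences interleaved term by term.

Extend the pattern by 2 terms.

75, 73

Split by position mod 2 into 2 tracks.
Track A: 51, 57, 63, 69 — linear: a_n = 45 + 6·n.
Track B: 25, 37, 49, 61 — adding 12 each time.
Position 9 falls in track A as its term 5, giving 75.
Term 10 comes from track B (its 5th entry): 73.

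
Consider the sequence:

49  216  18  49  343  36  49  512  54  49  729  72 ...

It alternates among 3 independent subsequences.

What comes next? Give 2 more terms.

49, 1000

The terms cycle through 3 interleaved subsequences.
Track A is 49, 49, 49, 49, which is the constant sequence 49.
Track B is 216, 343, 512, 729, which is perfect cubes starting at 6³.
Track C is 18, 36, 54, 72, which is arithmetic, step +18.
The 13th slot belongs to track A; its 5th term is 49.
The 14th slot belongs to track B; its 5th term is 1000.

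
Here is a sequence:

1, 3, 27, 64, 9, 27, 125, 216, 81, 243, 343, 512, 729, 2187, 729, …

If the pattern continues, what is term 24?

2744

The slot pattern repeats as AABB (period 4), so there are 2 interleaved tracks.
Track A = 1, 3, 9, 27, 81, 243, 729, 2187: geometric with ratio 3.
Track B = 27, 64, 125, 216, 343, 512, 729: perfect cubes starting at 3³.
Position 24 → track B, term 12 = 2744.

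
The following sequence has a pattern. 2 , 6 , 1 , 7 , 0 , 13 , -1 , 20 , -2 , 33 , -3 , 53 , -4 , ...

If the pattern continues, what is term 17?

Positions 1, 3, 5, … form one subsequence and positions 2, 4, 6, … form another.
Track A: 2, 1, 0, -1, -2, -3, -4. Arithmetic with common difference −1.
Track B: 6, 7, 13, 20, 33, 53. Each term equals the sum of the previous two.
Position 17 → track A, term 9 = -6.

-6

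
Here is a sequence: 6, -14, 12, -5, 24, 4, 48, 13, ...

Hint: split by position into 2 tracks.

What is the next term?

Positions 1, 3, 5, … form one subsequence and positions 2, 4, 6, … form another.
Subsequence A = 6, 12, 24, 48: multiplying by 2 each time.
Subsequence B = -14, -5, 4, 13: arithmetic, step +9.
Term 9 comes from subsequence A (its 5th entry): 96.

96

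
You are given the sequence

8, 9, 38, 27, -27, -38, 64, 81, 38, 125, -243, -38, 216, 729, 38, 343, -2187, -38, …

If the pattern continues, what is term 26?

59049

Read the sequence 3 terms at a time; column i is its own pattern.
Subsequence A: 8, 27, 64, 125, 216, 343 — the cubes 2³, 3³, 4³, ….
Subsequence B: 9, -27, 81, -243, 729, -2187 — geometric with ratio -3.
Subsequence C: 38, -38, 38, -38, 38, -38 — the oscillation 38·(−1)^(n+1).
Position 26 → subsequence B, term 9 = 59049.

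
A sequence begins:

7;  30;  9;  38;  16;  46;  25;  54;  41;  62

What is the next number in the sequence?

Positions 1, 3, 5, … form one subsequence and positions 2, 4, 6, … form another.
Subsequence A: 7, 9, 16, 25, 41 (a Fibonacci-like recurrence a_n = a_{n-1} + a_{n-2}).
Subsequence B: 30, 38, 46, 54, 62 (arithmetic with common difference +8).
Term 11 comes from subsequence A (its 6th entry): 66.

66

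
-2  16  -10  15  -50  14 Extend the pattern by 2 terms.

Odd-indexed and even-indexed terms follow separate rules.
Stream A = -2, -10, -50: multiplying by 5 each time.
Stream B = 16, 15, 14: subtracting 1 each time.
Position 7 falls in stream A as its term 4, giving -250.
Term 8 comes from stream B (its 4th entry): 13.

-250, 13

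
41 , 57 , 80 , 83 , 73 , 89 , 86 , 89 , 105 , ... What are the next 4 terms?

Reading positions in blocks of 4 reveals the pattern AABB — 2 tracks woven together.
Track A: 41, 57, 73, 89, 105 (arithmetic, step +16).
Track B: 80, 83, 86, 89 (linear: a_n = 77 + 3·n).
Position 10 → track A, term 6 = 121.
Position 11 falls in track B as its term 5, giving 92.
Term 12 comes from track B (its 6th entry): 95.
Position 13 falls in track A as its term 7, giving 137.

121, 92, 95, 137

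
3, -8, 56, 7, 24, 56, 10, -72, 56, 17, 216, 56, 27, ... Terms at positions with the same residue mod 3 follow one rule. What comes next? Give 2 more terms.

Split by position mod 3 into 3 tracks.
Subsequence A = 3, 7, 10, 17, 27: Fibonacci-style (each term is the sum of the two before it).
Subsequence B = -8, 24, -72, 216: geometric with ratio -3.
Subsequence C = 56, 56, 56, 56: constant 56.
Position 14 → subsequence B, term 5 = -648.
Term 15 comes from subsequence C (its 5th entry): 56.

-648, 56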